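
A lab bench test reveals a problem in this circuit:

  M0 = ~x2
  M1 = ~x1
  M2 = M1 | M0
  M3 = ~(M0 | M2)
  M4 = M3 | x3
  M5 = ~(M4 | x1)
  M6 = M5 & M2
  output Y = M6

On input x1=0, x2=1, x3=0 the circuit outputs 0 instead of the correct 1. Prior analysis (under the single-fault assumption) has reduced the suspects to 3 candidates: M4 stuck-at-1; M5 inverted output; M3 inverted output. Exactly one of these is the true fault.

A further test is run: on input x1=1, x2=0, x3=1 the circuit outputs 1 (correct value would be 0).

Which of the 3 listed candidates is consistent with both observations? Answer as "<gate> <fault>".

Evaluate each candidate on input x1=1, x2=0, x3=1:
  M4 stuck-at-1: M0=1, M1=0, M2=1, M3=0, M4=1 [stuck-at-1], M5=0, M6=0 → 0 — eliminated
  M5 inverted output: M0=1, M1=0, M2=1, M3=0, M4=1, M5=1 [inverted output], M6=1 → 1 — matches
  M3 inverted output: M0=1, M1=0, M2=1, M3=1 [inverted output], M4=1, M5=0, M6=0 → 0 — eliminated
Only M5 inverted output reproduces the observed 1.

M5 inverted output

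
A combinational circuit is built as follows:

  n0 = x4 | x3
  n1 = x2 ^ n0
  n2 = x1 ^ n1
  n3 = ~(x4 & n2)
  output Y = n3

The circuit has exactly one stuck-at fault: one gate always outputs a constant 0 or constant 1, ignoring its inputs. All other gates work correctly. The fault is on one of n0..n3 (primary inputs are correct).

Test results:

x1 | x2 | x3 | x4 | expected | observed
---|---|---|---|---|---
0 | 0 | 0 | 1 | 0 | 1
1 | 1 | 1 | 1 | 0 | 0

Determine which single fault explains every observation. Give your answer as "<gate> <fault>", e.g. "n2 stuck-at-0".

n1 stuck-at-0

Fault-free values for test 1 (x1=0, x2=0, x3=0, x4=1): n0=1, n1=1, n2=1, n3=0, giving Y=0. Observed 1.
Test 1: faults giving observed 1 are {n0 stuck-at-0, n1 stuck-at-0, n2 stuck-at-0, n3 stuck-at-1}.
Test 2 (x1=1, x2=1, x3=1, x4=1): fault-free n0=1, n1=0, n2=1, n3=0 → 0; observed 0. Eliminates n0 stuck-at-0, n2 stuck-at-0, n3 stuck-at-1.
Only n1 stuck-at-0 is consistent with every test.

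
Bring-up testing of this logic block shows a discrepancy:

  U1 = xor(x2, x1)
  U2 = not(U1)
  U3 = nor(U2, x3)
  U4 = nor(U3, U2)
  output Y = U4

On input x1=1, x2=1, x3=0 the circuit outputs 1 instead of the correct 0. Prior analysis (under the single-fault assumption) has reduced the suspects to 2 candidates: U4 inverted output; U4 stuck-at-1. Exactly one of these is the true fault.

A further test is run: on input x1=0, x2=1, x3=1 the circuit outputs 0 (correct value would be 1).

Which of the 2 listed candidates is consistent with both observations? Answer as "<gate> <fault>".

U4 inverted output

Evaluate each candidate on input x1=0, x2=1, x3=1:
  U4 inverted output: U1=1, U2=0, U3=0, U4=0 [inverted output] → 0 — matches
  U4 stuck-at-1: U1=1, U2=0, U3=0, U4=1 [stuck-at-1] → 1 — eliminated
Only U4 inverted output reproduces the observed 0.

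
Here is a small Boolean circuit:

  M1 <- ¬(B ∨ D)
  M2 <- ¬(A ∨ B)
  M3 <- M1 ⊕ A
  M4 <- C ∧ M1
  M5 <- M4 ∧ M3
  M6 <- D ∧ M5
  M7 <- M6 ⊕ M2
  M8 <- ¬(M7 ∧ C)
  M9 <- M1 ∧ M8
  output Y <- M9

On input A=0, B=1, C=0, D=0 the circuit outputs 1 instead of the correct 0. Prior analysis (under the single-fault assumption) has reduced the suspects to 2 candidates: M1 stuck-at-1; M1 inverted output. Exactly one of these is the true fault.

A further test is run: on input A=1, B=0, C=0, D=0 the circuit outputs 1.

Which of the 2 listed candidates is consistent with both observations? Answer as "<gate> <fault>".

M1 stuck-at-1

Evaluate each candidate on input A=1, B=0, C=0, D=0:
  M1 stuck-at-1: M1=1 [stuck-at-1], M2=0, M3=0, M4=0, M5=0, M6=0, M7=0, M8=1, M9=1 → 1 — matches
  M1 inverted output: M1=0 [inverted output], M2=0, M3=1, M4=0, M5=0, M6=0, M7=0, M8=1, M9=0 → 0 — eliminated
Only M1 stuck-at-1 reproduces the observed 1.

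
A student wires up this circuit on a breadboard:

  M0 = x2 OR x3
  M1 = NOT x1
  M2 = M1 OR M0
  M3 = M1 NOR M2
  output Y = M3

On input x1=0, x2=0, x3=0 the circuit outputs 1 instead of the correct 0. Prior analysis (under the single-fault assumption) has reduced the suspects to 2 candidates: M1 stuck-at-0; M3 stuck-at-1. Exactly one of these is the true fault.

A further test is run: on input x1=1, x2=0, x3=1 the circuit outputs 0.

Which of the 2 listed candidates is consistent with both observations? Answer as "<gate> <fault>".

M1 stuck-at-0

Evaluate each candidate on input x1=1, x2=0, x3=1:
  M1 stuck-at-0: M0=1, M1=0 [stuck-at-0], M2=1, M3=0 → 0 — matches
  M3 stuck-at-1: M0=1, M1=0, M2=1, M3=1 [stuck-at-1] → 1 — eliminated
Only M1 stuck-at-0 reproduces the observed 0.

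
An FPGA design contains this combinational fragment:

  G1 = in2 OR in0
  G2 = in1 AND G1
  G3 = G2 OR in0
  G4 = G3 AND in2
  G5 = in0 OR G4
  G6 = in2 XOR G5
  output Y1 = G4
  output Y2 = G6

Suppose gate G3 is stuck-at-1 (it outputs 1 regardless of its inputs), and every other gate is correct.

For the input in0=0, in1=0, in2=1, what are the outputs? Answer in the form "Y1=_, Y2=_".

Y1=1, Y2=0

Propagate with G3 forced: G1=1, G2=0, G3=1 [stuck-at-1], G4=1, G5=1, G6=0.
So the outputs are Y1=1, Y2=0. (Without the fault they would be Y1=0, Y2=1.)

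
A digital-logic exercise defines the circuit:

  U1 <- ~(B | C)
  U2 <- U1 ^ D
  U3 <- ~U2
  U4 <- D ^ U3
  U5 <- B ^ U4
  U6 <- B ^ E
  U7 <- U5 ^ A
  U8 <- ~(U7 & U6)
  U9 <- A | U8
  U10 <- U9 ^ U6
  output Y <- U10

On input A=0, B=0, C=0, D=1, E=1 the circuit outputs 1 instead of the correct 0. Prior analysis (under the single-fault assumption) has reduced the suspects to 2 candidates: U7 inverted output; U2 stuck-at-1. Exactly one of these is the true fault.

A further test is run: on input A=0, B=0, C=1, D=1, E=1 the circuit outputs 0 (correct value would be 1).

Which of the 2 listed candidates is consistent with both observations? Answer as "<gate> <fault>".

Evaluate each candidate on input A=0, B=0, C=1, D=1, E=1:
  U7 inverted output: U1=0, U2=1, U3=0, U4=1, U5=1, U6=1, U7=0 [inverted output], U8=1, U9=1, U10=0 → 0 — matches
  U2 stuck-at-1: U1=0, U2=1 [stuck-at-1], U3=0, U4=1, U5=1, U6=1, U7=1, U8=0, U9=0, U10=1 → 1 — eliminated
Only U7 inverted output reproduces the observed 0.

U7 inverted output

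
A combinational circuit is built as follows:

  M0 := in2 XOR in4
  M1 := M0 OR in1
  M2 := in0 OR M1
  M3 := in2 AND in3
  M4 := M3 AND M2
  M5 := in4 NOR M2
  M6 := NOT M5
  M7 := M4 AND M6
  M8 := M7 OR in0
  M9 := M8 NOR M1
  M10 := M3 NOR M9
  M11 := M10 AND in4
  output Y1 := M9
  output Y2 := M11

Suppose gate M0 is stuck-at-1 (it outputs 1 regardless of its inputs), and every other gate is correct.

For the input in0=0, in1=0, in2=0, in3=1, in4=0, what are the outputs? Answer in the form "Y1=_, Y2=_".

Propagate with M0 forced: M0=1 [stuck-at-1], M1=1, M2=1, M3=0, M4=0, M5=0, M6=1, M7=0, M8=0, M9=0, M10=1, M11=0.
So the outputs are Y1=0, Y2=0. (Without the fault they would be Y1=1, Y2=0.)

Y1=0, Y2=0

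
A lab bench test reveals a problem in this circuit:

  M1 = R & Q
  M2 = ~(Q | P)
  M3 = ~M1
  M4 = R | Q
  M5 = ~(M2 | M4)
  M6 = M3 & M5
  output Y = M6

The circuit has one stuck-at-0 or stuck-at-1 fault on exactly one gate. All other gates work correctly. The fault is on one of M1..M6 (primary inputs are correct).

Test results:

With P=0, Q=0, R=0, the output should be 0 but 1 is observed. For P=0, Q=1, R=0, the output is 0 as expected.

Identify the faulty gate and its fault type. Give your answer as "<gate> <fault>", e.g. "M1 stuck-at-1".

Fault-free values for test 1 (P=0, Q=0, R=0): M1=0, M2=1, M3=1, M4=0, M5=0, M6=0, giving Y=0. Observed 1.
Test 1: faults giving observed 1 are {M2 stuck-at-0, M5 stuck-at-1, M6 stuck-at-1}.
Test 2 (P=0, Q=1, R=0): fault-free M1=0, M2=0, M3=1, M4=1, M5=0, M6=0 → 0; observed 0. Eliminates M5 stuck-at-1, M6 stuck-at-1.
Only M2 stuck-at-0 is consistent with every test.

M2 stuck-at-0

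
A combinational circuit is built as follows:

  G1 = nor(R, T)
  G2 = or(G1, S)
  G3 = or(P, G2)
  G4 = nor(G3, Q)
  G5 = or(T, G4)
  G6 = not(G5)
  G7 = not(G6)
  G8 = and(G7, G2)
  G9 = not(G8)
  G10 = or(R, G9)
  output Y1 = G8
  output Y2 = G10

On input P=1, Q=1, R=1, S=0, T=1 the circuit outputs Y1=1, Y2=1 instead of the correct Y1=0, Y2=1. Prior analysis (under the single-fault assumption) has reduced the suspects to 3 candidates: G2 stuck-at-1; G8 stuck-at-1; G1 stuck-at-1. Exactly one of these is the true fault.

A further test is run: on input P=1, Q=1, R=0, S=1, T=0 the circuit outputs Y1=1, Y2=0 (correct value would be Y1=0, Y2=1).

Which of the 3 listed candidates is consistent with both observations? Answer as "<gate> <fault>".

G8 stuck-at-1

Evaluate each candidate on input P=1, Q=1, R=0, S=1, T=0:
  G2 stuck-at-1: G1=1, G2=1 [stuck-at-1], G3=1, G4=0, G5=0, G6=1, G7=0, G8=0, G9=1, G10=1 → Y1=0, Y2=1 — eliminated
  G8 stuck-at-1: G1=1, G2=1, G3=1, G4=0, G5=0, G6=1, G7=0, G8=1 [stuck-at-1], G9=0, G10=0 → Y1=1, Y2=0 — matches
  G1 stuck-at-1: G1=1 [stuck-at-1], G2=1, G3=1, G4=0, G5=0, G6=1, G7=0, G8=0, G9=1, G10=1 → Y1=0, Y2=1 — eliminated
Only G8 stuck-at-1 reproduces the observed Y1=1, Y2=0.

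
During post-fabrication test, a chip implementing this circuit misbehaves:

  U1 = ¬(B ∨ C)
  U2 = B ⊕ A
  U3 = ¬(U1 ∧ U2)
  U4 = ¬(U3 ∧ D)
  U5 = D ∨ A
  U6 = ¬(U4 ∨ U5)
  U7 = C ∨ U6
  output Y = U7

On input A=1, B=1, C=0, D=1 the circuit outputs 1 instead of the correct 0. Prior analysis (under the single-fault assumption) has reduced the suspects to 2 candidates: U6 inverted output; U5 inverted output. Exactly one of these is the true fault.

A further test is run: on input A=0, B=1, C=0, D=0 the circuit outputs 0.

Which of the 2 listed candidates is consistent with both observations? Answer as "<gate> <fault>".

U5 inverted output

Evaluate each candidate on input A=0, B=1, C=0, D=0:
  U6 inverted output: U1=0, U2=1, U3=1, U4=1, U5=0, U6=1 [inverted output], U7=1 → 1 — eliminated
  U5 inverted output: U1=0, U2=1, U3=1, U4=1, U5=1 [inverted output], U6=0, U7=0 → 0 — matches
Only U5 inverted output reproduces the observed 0.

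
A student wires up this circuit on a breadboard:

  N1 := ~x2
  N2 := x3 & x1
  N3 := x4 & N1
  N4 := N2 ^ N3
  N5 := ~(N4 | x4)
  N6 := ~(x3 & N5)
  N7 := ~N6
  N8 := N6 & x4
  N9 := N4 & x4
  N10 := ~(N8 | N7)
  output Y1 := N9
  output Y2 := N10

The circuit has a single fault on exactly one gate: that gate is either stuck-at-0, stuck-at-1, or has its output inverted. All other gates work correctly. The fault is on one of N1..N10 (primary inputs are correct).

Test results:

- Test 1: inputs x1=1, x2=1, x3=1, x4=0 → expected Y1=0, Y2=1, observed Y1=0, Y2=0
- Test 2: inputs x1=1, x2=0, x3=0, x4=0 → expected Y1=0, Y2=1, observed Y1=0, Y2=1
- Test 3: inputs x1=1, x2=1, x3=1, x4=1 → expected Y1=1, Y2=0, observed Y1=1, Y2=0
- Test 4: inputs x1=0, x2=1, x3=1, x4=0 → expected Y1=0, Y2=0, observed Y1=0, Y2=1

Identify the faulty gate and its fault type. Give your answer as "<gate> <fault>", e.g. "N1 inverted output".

N5 inverted output

Fault-free values for test 1 (x1=1, x2=1, x3=1, x4=0): N1=0, N2=1, N3=0, N4=1, N5=0, N6=1, N7=0, N8=0, N9=0, N10=1, giving Y1=0, Y2=1. Observed Y1=0, Y2=0.
Test 1: faults giving observed Y1=0, Y2=0 are {N2 stuck-at-0, N2 inverted output, N3 stuck-at-1, N3 inverted output, N4 stuck-at-0, N4 inverted output, N5 stuck-at-1, N5 inverted output, N6 stuck-at-0, N6 inverted output, N7 stuck-at-1, N7 inverted output, N8 stuck-at-1, N8 inverted output, N10 stuck-at-0, N10 inverted output}.
Test 2 (x1=1, x2=0, x3=0, x4=0): fault-free N1=1, N2=0, N3=0, N4=0, N5=1, N6=1, N7=0, N8=0, N9=0, N10=1 → Y1=0, Y2=1; observed Y1=0, Y2=1. Eliminates N6 stuck-at-0, N6 inverted output, N7 stuck-at-1, N7 inverted output, N8 stuck-at-1, N8 inverted output, N10 stuck-at-0, N10 inverted output.
Test 3 (x1=1, x2=1, x3=1, x4=1): fault-free N1=0, N2=1, N3=0, N4=1, N5=0, N6=1, N7=0, N8=1, N9=1, N10=0 → Y1=1, Y2=0; observed Y1=1, Y2=0. Eliminates N2 stuck-at-0, N2 inverted output, N3 stuck-at-1, N3 inverted output, N4 stuck-at-0, N4 inverted output.
Test 4 (x1=0, x2=1, x3=1, x4=0): fault-free N1=0, N2=0, N3=0, N4=0, N5=1, N6=0, N7=1, N8=0, N9=0, N10=0 → Y1=0, Y2=0; observed Y1=0, Y2=1. Eliminates N5 stuck-at-1.
Only N5 inverted output is consistent with every test.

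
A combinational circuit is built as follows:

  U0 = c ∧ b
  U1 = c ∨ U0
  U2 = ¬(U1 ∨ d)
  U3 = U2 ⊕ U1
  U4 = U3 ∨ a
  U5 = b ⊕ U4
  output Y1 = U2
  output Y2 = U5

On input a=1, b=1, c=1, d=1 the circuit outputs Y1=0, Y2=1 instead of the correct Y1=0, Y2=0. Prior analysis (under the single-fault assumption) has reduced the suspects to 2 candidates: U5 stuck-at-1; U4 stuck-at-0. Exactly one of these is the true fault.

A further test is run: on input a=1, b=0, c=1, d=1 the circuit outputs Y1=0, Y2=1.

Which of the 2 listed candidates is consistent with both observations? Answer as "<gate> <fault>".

Evaluate each candidate on input a=1, b=0, c=1, d=1:
  U5 stuck-at-1: U0=0, U1=1, U2=0, U3=1, U4=1, U5=1 [stuck-at-1] → Y1=0, Y2=1 — matches
  U4 stuck-at-0: U0=0, U1=1, U2=0, U3=1, U4=0 [stuck-at-0], U5=0 → Y1=0, Y2=0 — eliminated
Only U5 stuck-at-1 reproduces the observed Y1=0, Y2=1.

U5 stuck-at-1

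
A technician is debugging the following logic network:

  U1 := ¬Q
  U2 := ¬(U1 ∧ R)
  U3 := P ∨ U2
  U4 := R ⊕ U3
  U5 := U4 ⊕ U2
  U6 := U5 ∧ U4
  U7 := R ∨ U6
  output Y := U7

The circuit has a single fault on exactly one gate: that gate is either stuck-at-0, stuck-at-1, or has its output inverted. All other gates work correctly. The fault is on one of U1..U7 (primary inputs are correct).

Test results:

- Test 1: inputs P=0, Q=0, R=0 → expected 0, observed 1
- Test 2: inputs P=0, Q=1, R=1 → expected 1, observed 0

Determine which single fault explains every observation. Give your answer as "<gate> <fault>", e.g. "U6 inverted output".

Fault-free values for test 1 (P=0, Q=0, R=0): U1=1, U2=1, U3=1, U4=1, U5=0, U6=0, U7=0, giving Y=0. Observed 1.
Test 1: faults giving observed 1 are {U5 stuck-at-1, U5 inverted output, U6 stuck-at-1, U6 inverted output, U7 stuck-at-1, U7 inverted output}.
Test 2 (P=0, Q=1, R=1): fault-free U1=0, U2=1, U3=1, U4=0, U5=1, U6=0, U7=1 → 1; observed 0. Eliminates U5 stuck-at-1, U5 inverted output, U6 stuck-at-1, U6 inverted output, U7 stuck-at-1.
Only U7 inverted output is consistent with every test.

U7 inverted output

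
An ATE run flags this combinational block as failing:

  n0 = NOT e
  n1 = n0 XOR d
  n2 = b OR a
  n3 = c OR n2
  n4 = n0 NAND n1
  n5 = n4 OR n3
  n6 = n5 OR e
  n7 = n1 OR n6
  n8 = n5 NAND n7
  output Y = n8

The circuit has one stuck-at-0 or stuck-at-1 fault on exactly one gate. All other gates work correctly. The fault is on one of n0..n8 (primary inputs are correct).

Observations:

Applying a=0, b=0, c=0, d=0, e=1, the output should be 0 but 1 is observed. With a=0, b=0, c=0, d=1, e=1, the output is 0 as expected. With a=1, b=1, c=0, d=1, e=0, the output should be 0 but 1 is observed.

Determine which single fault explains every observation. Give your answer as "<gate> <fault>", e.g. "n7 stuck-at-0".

Fault-free values for test 1 (a=0, b=0, c=0, d=0, e=1): n0=0, n1=0, n2=0, n3=0, n4=1, n5=1, n6=1, n7=1, n8=0, giving Y=0. Observed 1.
Test 1: faults giving observed 1 are {n0 stuck-at-1, n4 stuck-at-0, n5 stuck-at-0, n6 stuck-at-0, n7 stuck-at-0, n8 stuck-at-1}.
Test 2 (a=0, b=0, c=0, d=1, e=1): fault-free n0=0, n1=1, n2=0, n3=0, n4=1, n5=1, n6=1, n7=1, n8=0 → 0; observed 0. Eliminates n4 stuck-at-0, n5 stuck-at-0, n7 stuck-at-0, n8 stuck-at-1.
Test 3 (a=1, b=1, c=0, d=1, e=0): fault-free n0=1, n1=0, n2=1, n3=1, n4=1, n5=1, n6=1, n7=1, n8=0 → 0; observed 1. Eliminates n0 stuck-at-1.
Only n6 stuck-at-0 is consistent with every test.

n6 stuck-at-0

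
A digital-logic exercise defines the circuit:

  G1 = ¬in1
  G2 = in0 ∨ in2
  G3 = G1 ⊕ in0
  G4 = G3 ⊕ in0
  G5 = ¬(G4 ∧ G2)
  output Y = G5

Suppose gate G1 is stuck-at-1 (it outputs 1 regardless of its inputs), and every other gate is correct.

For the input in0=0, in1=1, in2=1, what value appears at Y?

0

Propagate with G1 forced: G1=1 [stuck-at-1], G2=1, G3=1, G4=1, G5=0.
So Y = 0. (Without the fault it would be 1.)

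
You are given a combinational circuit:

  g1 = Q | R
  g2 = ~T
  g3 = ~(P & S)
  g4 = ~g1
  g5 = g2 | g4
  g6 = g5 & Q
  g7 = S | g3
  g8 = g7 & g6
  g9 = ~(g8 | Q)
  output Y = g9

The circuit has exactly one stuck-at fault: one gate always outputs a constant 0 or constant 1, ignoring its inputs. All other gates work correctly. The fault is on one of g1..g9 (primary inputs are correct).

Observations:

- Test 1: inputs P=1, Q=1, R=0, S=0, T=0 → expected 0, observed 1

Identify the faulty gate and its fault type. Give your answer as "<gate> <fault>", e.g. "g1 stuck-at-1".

g9 stuck-at-1

Fault-free values for test 1 (P=1, Q=1, R=0, S=0, T=0): g1=1, g2=1, g3=1, g4=0, g5=1, g6=1, g7=1, g8=1, g9=0, giving Y=0. Observed 1.
Test 1: faults giving observed 1 are {g9 stuck-at-1}.
Only g9 stuck-at-1 is consistent with every test.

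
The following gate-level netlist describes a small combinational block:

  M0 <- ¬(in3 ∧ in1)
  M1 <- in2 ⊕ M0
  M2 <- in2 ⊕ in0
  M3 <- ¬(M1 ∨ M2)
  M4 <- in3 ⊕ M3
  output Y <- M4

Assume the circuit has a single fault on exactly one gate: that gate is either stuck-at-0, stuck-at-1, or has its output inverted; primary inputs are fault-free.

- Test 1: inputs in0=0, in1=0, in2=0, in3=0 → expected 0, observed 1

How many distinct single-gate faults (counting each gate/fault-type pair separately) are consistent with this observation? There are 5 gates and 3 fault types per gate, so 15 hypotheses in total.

Fault-free: M0=1, M1=1, M2=0, M3=0, M4=0 → 0. Observed 1.
  M0: stuck-at-0, inverted output ✓; others ✗
  M1: stuck-at-0, inverted output ✓; others ✗
  M2: none of the 3 fault types match ✗
  M3: stuck-at-1, inverted output ✓; others ✗
  M4: stuck-at-1, inverted output ✓; others ✗
Consistent faults: {M0 stuck-at-0, M0 inverted output, M1 stuck-at-0, M1 inverted output, M3 stuck-at-1, M3 inverted output, M4 stuck-at-1, M4 inverted output} — 8 in all.

8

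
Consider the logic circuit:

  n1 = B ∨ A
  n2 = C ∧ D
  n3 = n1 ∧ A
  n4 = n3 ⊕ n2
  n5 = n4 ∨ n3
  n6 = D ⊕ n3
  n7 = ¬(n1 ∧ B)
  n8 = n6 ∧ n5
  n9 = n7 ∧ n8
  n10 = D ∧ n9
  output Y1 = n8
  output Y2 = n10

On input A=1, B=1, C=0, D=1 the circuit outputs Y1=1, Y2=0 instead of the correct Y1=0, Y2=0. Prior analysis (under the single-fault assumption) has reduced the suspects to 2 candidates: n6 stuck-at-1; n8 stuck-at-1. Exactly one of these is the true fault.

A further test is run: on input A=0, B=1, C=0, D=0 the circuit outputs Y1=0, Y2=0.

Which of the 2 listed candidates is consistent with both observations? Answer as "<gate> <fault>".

n6 stuck-at-1

Evaluate each candidate on input A=0, B=1, C=0, D=0:
  n6 stuck-at-1: n1=1, n2=0, n3=0, n4=0, n5=0, n6=1 [stuck-at-1], n7=0, n8=0, n9=0, n10=0 → Y1=0, Y2=0 — matches
  n8 stuck-at-1: n1=1, n2=0, n3=0, n4=0, n5=0, n6=0, n7=0, n8=1 [stuck-at-1], n9=0, n10=0 → Y1=1, Y2=0 — eliminated
Only n6 stuck-at-1 reproduces the observed Y1=0, Y2=0.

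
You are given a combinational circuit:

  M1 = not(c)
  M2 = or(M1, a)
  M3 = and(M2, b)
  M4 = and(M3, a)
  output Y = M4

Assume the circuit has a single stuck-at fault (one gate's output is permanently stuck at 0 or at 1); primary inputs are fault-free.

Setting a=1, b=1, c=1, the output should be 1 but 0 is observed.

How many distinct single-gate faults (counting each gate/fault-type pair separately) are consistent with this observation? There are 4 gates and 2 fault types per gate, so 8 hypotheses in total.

Fault-free: M1=0, M2=1, M3=1, M4=1 → 1. Observed 0.
  M1 stuck-at-0: output 1 ✗
  M1 stuck-at-1: output 1 ✗
  M2 stuck-at-0: output 0 ✓
  M2 stuck-at-1: output 1 ✗
  M3 stuck-at-0: output 0 ✓
  M3 stuck-at-1: output 1 ✗
  M4 stuck-at-0: output 0 ✓
  M4 stuck-at-1: output 1 ✗
Consistent faults: {M2 stuck-at-0, M3 stuck-at-0, M4 stuck-at-0} — 3 in all.

3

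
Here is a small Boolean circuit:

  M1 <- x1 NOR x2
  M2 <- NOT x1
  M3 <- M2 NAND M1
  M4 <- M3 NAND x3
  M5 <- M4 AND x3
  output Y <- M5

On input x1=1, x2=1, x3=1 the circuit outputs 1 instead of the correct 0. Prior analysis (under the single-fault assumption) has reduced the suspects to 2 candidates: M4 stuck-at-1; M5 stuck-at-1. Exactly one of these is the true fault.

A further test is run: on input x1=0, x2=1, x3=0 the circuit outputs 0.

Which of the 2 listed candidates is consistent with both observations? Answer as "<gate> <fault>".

Evaluate each candidate on input x1=0, x2=1, x3=0:
  M4 stuck-at-1: M1=0, M2=1, M3=1, M4=1 [stuck-at-1], M5=0 → 0 — matches
  M5 stuck-at-1: M1=0, M2=1, M3=1, M4=1, M5=1 [stuck-at-1] → 1 — eliminated
Only M4 stuck-at-1 reproduces the observed 0.

M4 stuck-at-1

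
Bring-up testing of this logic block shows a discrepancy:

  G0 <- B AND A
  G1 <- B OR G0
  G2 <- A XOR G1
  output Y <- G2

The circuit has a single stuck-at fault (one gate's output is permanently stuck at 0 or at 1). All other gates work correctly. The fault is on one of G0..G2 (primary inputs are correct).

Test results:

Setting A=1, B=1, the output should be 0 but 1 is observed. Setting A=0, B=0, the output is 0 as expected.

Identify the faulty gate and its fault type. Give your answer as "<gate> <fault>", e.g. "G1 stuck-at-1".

G1 stuck-at-0

Fault-free values for test 1 (A=1, B=1): G0=1, G1=1, G2=0, giving Y=0. Observed 1.
Test 1: faults giving observed 1 are {G1 stuck-at-0, G2 stuck-at-1}.
Test 2 (A=0, B=0): fault-free G0=0, G1=0, G2=0 → 0; observed 0. Eliminates G2 stuck-at-1.
Only G1 stuck-at-0 is consistent with every test.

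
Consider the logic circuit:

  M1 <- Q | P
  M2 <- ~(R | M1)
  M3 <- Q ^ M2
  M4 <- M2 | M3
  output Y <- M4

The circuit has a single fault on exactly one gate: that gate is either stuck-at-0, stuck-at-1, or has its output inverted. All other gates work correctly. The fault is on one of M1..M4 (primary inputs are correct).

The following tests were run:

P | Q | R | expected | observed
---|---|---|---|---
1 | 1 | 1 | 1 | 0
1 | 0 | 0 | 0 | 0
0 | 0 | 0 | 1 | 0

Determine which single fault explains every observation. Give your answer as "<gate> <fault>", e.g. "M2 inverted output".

Fault-free values for test 1 (P=1, Q=1, R=1): M1=1, M2=0, M3=1, M4=1, giving Y=1. Observed 0.
Test 1: faults giving observed 0 are {M3 stuck-at-0, M3 inverted output, M4 stuck-at-0, M4 inverted output}.
Test 2 (P=1, Q=0, R=0): fault-free M1=1, M2=0, M3=0, M4=0 → 0; observed 0. Eliminates M3 inverted output, M4 inverted output.
Test 3 (P=0, Q=0, R=0): fault-free M1=0, M2=1, M3=1, M4=1 → 1; observed 0. Eliminates M3 stuck-at-0.
Only M4 stuck-at-0 is consistent with every test.

M4 stuck-at-0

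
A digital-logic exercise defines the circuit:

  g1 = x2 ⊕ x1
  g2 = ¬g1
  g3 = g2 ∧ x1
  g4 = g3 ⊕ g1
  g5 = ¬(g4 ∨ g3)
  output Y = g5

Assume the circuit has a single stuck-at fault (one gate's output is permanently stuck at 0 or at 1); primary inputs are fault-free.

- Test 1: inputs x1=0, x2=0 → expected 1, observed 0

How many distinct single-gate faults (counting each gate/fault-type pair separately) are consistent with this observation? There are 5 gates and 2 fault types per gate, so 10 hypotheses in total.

Fault-free: g1=0, g2=1, g3=0, g4=0, g5=1 → 1. Observed 0.
  g1 stuck-at-0: output 1 ✗
  g1 stuck-at-1: output 0 ✓
  g2 stuck-at-0: output 1 ✗
  g2 stuck-at-1: output 1 ✗
  g3 stuck-at-0: output 1 ✗
  g3 stuck-at-1: output 0 ✓
  g4 stuck-at-0: output 1 ✗
  g4 stuck-at-1: output 0 ✓
  g5 stuck-at-0: output 0 ✓
  g5 stuck-at-1: output 1 ✗
Consistent faults: {g1 stuck-at-1, g3 stuck-at-1, g4 stuck-at-1, g5 stuck-at-0} — 4 in all.

4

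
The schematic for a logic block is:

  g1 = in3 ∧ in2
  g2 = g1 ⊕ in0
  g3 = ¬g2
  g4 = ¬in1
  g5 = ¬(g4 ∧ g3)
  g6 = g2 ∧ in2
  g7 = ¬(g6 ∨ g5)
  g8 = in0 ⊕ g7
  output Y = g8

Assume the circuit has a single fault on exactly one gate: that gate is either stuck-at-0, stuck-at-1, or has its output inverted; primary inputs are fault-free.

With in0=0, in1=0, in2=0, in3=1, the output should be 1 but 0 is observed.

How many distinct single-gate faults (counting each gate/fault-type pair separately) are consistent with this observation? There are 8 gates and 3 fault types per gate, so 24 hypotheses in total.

16

Fault-free: g1=0, g2=0, g3=1, g4=1, g5=0, g6=0, g7=1, g8=1 → 1. Observed 0.
  g1: stuck-at-1, inverted output ✓; others ✗
  g2: stuck-at-1, inverted output ✓; others ✗
  g3: stuck-at-0, inverted output ✓; others ✗
  g4: stuck-at-0, inverted output ✓; others ✗
  g5: stuck-at-1, inverted output ✓; others ✗
  g6: stuck-at-1, inverted output ✓; others ✗
  g7: stuck-at-0, inverted output ✓; others ✗
  g8: stuck-at-0, inverted output ✓; others ✗
Consistent faults: {g1 stuck-at-1, g1 inverted output, g2 stuck-at-1, g2 inverted output, g3 stuck-at-0, g3 inverted output, g4 stuck-at-0, g4 inverted output, g5 stuck-at-1, g5 inverted output, g6 stuck-at-1, g6 inverted output, g7 stuck-at-0, g7 inverted output, g8 stuck-at-0, g8 inverted output} — 16 in all.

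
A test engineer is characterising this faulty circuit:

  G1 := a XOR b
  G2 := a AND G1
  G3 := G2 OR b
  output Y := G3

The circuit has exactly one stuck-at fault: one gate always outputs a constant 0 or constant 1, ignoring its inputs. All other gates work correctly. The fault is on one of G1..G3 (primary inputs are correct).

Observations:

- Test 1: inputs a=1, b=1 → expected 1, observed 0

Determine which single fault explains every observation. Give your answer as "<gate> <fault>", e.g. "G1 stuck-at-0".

Fault-free values for test 1 (a=1, b=1): G1=0, G2=0, G3=1, giving Y=1. Observed 0.
Test 1: faults giving observed 0 are {G3 stuck-at-0}.
Only G3 stuck-at-0 is consistent with every test.

G3 stuck-at-0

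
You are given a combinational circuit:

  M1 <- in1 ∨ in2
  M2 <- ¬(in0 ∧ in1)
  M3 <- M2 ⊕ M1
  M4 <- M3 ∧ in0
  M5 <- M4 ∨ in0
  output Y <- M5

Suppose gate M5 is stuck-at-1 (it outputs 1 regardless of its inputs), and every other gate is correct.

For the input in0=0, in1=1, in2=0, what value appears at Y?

1

Propagate with M5 forced: M1=1, M2=1, M3=0, M4=0, M5=1 [stuck-at-1].
So Y = 1. (Without the fault it would be 0.)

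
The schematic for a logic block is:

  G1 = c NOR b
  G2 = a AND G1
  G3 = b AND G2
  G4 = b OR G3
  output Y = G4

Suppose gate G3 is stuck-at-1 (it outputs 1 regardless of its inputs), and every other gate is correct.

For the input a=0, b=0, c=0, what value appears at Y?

Propagate with G3 forced: G1=1, G2=0, G3=1 [stuck-at-1], G4=1.
So Y = 1. (Without the fault it would be 0.)

1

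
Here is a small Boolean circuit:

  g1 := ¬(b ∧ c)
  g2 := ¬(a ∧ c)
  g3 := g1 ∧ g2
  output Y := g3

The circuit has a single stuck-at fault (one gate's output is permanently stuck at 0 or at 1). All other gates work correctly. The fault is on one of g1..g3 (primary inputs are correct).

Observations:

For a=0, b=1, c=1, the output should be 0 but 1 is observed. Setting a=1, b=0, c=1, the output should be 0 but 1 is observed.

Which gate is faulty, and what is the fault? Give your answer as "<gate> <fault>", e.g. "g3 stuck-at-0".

Fault-free values for test 1 (a=0, b=1, c=1): g1=0, g2=1, g3=0, giving Y=0. Observed 1.
Test 1: faults giving observed 1 are {g1 stuck-at-1, g3 stuck-at-1}.
Test 2 (a=1, b=0, c=1): fault-free g1=1, g2=0, g3=0 → 0; observed 1. Eliminates g1 stuck-at-1.
Only g3 stuck-at-1 is consistent with every test.

g3 stuck-at-1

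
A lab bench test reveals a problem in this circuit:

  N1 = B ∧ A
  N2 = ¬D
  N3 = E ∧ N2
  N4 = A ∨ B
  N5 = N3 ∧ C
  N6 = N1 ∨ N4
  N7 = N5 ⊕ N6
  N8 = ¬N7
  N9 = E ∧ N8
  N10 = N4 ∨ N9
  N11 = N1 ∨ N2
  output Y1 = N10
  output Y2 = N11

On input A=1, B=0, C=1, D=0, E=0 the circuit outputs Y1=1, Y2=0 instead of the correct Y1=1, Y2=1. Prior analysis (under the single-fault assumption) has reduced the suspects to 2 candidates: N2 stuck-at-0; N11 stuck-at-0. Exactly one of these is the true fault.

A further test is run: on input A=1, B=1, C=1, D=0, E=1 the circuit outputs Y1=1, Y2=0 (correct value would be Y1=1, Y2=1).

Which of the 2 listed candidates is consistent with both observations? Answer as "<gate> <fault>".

Evaluate each candidate on input A=1, B=1, C=1, D=0, E=1:
  N2 stuck-at-0: N1=1, N2=0 [stuck-at-0], N3=0, N4=1, N5=0, N6=1, N7=1, N8=0, N9=0, N10=1, N11=1 → Y1=1, Y2=1 — eliminated
  N11 stuck-at-0: N1=1, N2=1, N3=1, N4=1, N5=1, N6=1, N7=0, N8=1, N9=1, N10=1, N11=0 [stuck-at-0] → Y1=1, Y2=0 — matches
Only N11 stuck-at-0 reproduces the observed Y1=1, Y2=0.

N11 stuck-at-0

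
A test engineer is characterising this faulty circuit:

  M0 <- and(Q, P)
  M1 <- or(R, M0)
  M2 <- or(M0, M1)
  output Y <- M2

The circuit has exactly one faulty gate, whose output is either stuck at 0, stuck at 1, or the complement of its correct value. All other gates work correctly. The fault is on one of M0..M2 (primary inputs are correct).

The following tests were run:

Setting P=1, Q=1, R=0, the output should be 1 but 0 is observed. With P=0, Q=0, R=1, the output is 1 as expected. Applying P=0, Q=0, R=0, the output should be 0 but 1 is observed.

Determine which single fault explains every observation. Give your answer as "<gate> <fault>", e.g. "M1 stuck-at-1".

Fault-free values for test 1 (P=1, Q=1, R=0): M0=1, M1=1, M2=1, giving Y=1. Observed 0.
Test 1: faults giving observed 0 are {M0 stuck-at-0, M0 inverted output, M2 stuck-at-0, M2 inverted output}.
Test 2 (P=0, Q=0, R=1): fault-free M0=0, M1=1, M2=1 → 1; observed 1. Eliminates M2 stuck-at-0, M2 inverted output.
Test 3 (P=0, Q=0, R=0): fault-free M0=0, M1=0, M2=0 → 0; observed 1. Eliminates M0 stuck-at-0.
Only M0 inverted output is consistent with every test.

M0 inverted output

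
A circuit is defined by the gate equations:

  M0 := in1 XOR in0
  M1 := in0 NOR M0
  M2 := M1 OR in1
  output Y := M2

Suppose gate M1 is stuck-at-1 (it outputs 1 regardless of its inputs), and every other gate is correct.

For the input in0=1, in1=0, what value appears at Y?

Propagate with M1 forced: M0=1, M1=1 [stuck-at-1], M2=1.
So Y = 1. (Without the fault it would be 0.)

1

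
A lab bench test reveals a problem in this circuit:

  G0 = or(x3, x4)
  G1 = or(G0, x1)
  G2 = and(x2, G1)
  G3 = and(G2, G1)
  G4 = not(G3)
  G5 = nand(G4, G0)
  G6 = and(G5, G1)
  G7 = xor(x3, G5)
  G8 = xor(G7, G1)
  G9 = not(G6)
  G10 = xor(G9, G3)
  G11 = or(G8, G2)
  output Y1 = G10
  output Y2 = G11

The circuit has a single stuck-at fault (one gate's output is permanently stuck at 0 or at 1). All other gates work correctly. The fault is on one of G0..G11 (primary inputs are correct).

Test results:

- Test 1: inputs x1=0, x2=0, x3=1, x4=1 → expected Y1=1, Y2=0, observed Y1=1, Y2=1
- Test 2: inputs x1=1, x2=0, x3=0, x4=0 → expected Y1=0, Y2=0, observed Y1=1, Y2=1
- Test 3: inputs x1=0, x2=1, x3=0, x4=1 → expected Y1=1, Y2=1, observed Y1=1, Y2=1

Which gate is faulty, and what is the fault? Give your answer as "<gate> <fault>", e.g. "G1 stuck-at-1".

Fault-free values for test 1 (x1=0, x2=0, x3=1, x4=1): G0=1, G1=1, G2=0, G3=0, G4=1, G5=0, G6=0, G7=1, G8=0, G9=1, G10=1, G11=0, giving Y1=1, Y2=0. Observed Y1=1, Y2=1.
Test 1: faults giving observed Y1=1, Y2=1 are {G1 stuck-at-0, G2 stuck-at-1, G3 stuck-at-1, G7 stuck-at-0, G8 stuck-at-1, G11 stuck-at-1}.
Test 2 (x1=1, x2=0, x3=0, x4=0): fault-free G0=0, G1=1, G2=0, G3=0, G4=1, G5=1, G6=1, G7=1, G8=0, G9=0, G10=0, G11=0 → Y1=0, Y2=0; observed Y1=1, Y2=1. Eliminates G3 stuck-at-1, G7 stuck-at-0, G8 stuck-at-1, G11 stuck-at-1.
Test 3 (x1=0, x2=1, x3=0, x4=1): fault-free G0=1, G1=1, G2=1, G3=1, G4=0, G5=1, G6=1, G7=1, G8=0, G9=0, G10=1, G11=1 → Y1=1, Y2=1; observed Y1=1, Y2=1. Eliminates G1 stuck-at-0.
Only G2 stuck-at-1 is consistent with every test.

G2 stuck-at-1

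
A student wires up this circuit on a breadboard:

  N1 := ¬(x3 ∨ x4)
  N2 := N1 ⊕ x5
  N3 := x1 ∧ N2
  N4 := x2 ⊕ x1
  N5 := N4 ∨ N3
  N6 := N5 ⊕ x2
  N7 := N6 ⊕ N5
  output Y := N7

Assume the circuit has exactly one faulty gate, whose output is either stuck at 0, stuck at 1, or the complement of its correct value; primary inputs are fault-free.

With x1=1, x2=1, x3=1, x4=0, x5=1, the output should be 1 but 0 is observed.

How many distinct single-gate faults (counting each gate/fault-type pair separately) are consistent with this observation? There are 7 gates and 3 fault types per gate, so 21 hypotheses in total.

4

Fault-free: N1=0, N2=1, N3=1, N4=0, N5=1, N6=0, N7=1 → 1. Observed 0.
  N1: none of the 3 fault types match ✗
  N2: none of the 3 fault types match ✗
  N3: none of the 3 fault types match ✗
  N4: none of the 3 fault types match ✗
  N5: none of the 3 fault types match ✗
  N6: stuck-at-1, inverted output ✓; others ✗
  N7: stuck-at-0, inverted output ✓; others ✗
Consistent faults: {N6 stuck-at-1, N6 inverted output, N7 stuck-at-0, N7 inverted output} — 4 in all.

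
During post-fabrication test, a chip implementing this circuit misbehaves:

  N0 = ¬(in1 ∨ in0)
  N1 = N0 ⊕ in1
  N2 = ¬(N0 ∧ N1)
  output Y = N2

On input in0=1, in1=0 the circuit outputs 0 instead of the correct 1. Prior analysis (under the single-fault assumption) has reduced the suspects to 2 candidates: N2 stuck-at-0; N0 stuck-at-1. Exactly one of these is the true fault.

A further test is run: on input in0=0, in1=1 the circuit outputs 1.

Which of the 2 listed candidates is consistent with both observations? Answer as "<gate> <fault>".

Evaluate each candidate on input in0=0, in1=1:
  N2 stuck-at-0: N0=0, N1=1, N2=0 [stuck-at-0] → 0 — eliminated
  N0 stuck-at-1: N0=1 [stuck-at-1], N1=0, N2=1 → 1 — matches
Only N0 stuck-at-1 reproduces the observed 1.

N0 stuck-at-1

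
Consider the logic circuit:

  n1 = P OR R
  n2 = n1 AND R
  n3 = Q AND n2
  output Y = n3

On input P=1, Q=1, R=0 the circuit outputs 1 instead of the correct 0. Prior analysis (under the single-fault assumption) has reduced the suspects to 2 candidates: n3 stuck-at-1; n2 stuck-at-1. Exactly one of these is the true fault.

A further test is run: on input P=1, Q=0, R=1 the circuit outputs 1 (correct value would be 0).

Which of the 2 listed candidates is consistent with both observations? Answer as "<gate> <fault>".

n3 stuck-at-1

Evaluate each candidate on input P=1, Q=0, R=1:
  n3 stuck-at-1: n1=1, n2=1, n3=1 [stuck-at-1] → 1 — matches
  n2 stuck-at-1: n1=1, n2=1 [stuck-at-1], n3=0 → 0 — eliminated
Only n3 stuck-at-1 reproduces the observed 1.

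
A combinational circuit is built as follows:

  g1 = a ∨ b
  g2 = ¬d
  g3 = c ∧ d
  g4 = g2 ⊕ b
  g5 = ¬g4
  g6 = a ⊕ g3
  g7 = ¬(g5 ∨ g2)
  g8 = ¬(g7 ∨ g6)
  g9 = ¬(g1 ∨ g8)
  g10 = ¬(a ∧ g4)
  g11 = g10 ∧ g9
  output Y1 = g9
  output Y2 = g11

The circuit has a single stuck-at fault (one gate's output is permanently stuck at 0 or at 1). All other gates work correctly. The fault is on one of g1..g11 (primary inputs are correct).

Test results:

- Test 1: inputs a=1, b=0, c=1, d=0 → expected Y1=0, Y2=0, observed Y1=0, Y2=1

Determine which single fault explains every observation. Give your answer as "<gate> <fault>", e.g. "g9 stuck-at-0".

Fault-free values for test 1 (a=1, b=0, c=1, d=0): g1=1, g2=1, g3=0, g4=1, g5=0, g6=1, g7=0, g8=0, g9=0, g10=0, g11=0, giving Y1=0, Y2=0. Observed Y1=0, Y2=1.
Test 1: faults giving observed Y1=0, Y2=1 are {g11 stuck-at-1}.
Only g11 stuck-at-1 is consistent with every test.

g11 stuck-at-1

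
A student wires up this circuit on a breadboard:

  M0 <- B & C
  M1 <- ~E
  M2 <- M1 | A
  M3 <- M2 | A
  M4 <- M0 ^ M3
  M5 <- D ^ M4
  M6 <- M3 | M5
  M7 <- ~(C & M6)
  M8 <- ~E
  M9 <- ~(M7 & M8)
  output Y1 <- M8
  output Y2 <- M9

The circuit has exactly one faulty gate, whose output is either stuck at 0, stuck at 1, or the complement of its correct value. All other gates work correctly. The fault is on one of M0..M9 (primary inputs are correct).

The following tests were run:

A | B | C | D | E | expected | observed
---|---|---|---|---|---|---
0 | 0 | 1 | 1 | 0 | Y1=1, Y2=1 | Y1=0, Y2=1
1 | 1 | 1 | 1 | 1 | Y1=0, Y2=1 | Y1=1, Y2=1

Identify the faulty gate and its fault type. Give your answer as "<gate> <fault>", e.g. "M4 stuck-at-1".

Fault-free values for test 1 (A=0, B=0, C=1, D=1, E=0): M0=0, M1=1, M2=1, M3=1, M4=1, M5=0, M6=1, M7=0, M8=1, M9=1, giving Y1=1, Y2=1. Observed Y1=0, Y2=1.
Test 1: faults giving observed Y1=0, Y2=1 are {M8 stuck-at-0, M8 inverted output}.
Test 2 (A=1, B=1, C=1, D=1, E=1): fault-free M0=1, M1=0, M2=1, M3=1, M4=0, M5=1, M6=1, M7=0, M8=0, M9=1 → Y1=0, Y2=1; observed Y1=1, Y2=1. Eliminates M8 stuck-at-0.
Only M8 inverted output is consistent with every test.

M8 inverted output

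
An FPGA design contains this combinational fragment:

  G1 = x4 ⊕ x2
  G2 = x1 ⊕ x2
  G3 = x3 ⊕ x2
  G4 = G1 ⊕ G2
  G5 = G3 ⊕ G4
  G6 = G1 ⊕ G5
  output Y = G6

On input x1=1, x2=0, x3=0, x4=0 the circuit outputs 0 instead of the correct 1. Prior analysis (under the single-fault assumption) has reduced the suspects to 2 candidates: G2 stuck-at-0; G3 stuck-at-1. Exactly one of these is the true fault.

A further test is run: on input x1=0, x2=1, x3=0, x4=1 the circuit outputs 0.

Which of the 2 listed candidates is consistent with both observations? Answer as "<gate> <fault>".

G3 stuck-at-1

Evaluate each candidate on input x1=0, x2=1, x3=0, x4=1:
  G2 stuck-at-0: G1=0, G2=0 [stuck-at-0], G3=1, G4=0, G5=1, G6=1 → 1 — eliminated
  G3 stuck-at-1: G1=0, G2=1, G3=1 [stuck-at-1], G4=1, G5=0, G6=0 → 0 — matches
Only G3 stuck-at-1 reproduces the observed 0.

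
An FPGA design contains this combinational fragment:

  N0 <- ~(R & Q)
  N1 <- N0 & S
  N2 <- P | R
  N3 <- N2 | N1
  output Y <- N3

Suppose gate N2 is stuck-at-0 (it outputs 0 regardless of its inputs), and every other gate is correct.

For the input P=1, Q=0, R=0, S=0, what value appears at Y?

0

Propagate with N2 forced: N0=1, N1=0, N2=0 [stuck-at-0], N3=0.
So Y = 0. (Without the fault it would be 1.)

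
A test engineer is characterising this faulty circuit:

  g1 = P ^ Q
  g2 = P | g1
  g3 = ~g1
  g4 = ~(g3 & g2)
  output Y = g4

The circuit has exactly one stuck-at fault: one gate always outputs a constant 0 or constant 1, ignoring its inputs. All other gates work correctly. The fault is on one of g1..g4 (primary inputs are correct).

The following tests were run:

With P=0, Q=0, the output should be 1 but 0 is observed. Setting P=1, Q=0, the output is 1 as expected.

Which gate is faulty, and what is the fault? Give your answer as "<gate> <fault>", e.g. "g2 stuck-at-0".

g2 stuck-at-1

Fault-free values for test 1 (P=0, Q=0): g1=0, g2=0, g3=1, g4=1, giving Y=1. Observed 0.
Test 1: faults giving observed 0 are {g2 stuck-at-1, g4 stuck-at-0}.
Test 2 (P=1, Q=0): fault-free g1=1, g2=1, g3=0, g4=1 → 1; observed 1. Eliminates g4 stuck-at-0.
Only g2 stuck-at-1 is consistent with every test.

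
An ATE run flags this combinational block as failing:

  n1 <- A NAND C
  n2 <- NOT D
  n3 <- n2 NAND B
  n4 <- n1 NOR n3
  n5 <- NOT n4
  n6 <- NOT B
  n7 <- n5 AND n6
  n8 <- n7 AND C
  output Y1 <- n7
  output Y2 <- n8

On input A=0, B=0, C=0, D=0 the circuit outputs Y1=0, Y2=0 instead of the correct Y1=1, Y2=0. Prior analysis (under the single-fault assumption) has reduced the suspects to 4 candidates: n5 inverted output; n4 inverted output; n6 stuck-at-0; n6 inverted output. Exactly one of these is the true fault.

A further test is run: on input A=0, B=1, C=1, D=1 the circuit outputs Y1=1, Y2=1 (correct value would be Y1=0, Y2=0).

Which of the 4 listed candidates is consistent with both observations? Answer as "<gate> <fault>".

n6 inverted output

Evaluate each candidate on input A=0, B=1, C=1, D=1:
  n5 inverted output: n1=1, n2=0, n3=1, n4=0, n5=0 [inverted output], n6=0, n7=0, n8=0 → Y1=0, Y2=0 — eliminated
  n4 inverted output: n1=1, n2=0, n3=1, n4=1 [inverted output], n5=0, n6=0, n7=0, n8=0 → Y1=0, Y2=0 — eliminated
  n6 stuck-at-0: n1=1, n2=0, n3=1, n4=0, n5=1, n6=0 [stuck-at-0], n7=0, n8=0 → Y1=0, Y2=0 — eliminated
  n6 inverted output: n1=1, n2=0, n3=1, n4=0, n5=1, n6=1 [inverted output], n7=1, n8=1 → Y1=1, Y2=1 — matches
Only n6 inverted output reproduces the observed Y1=1, Y2=1.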